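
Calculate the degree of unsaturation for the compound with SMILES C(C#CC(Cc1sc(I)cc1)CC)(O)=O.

6

Molecular formula from the SMILES: C11H11IO2S.
DoU = (2C + 2 + N − H − X)/2 = (2·11 + 2 + 0 − 11 − 1)/2 = 12/2 = 6.
(Structurally: 1 ring(s) + 5 π bond(s) = 6.)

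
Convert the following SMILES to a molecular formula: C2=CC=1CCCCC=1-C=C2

C10H12

Heavy atoms from the SMILES: 10 C.
Implicit hydrogens by atom environment:
  4 × C: 2 H each → 8
  4 × C (aromatic): 1 H each → 4
  2 × C (aromatic): no H
  Total hydrogens = 12.
Molecular formula: C10H12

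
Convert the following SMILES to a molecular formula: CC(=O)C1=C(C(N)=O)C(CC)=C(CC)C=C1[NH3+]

Heavy atoms from the SMILES: 13 C, 2 N, 2 O.
Implicit hydrogens by atom environment:
  5 × C (aromatic): no H
  3 × C: 3 H each → 9
  2 × C: 2 H each → 4
  2 × C: no H
  2 × O: no H
  1 × C (aromatic): 1 H
  1 × N (charge +1): 3 H
  1 × N: 2 H
  Total hydrogens = 19.
Net charge +1.
Molecular formula: C13H19N2O2+

C13H19N2O2+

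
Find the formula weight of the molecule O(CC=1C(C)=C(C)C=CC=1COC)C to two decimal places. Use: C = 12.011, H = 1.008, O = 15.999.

194.27

Molecular formula: C12H18O2.
M = 12×12.011 + 18×1.008 + 2×15.999 = 194.27 g/mol.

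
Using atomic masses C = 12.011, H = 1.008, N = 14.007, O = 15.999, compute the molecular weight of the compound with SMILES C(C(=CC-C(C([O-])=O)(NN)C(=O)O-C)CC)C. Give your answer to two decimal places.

Molecular formula: C11H19N2O4-.
M = 11×12.011 + 19×1.008 + 2×14.007 + 4×15.999 = 243.28 g/mol.

243.28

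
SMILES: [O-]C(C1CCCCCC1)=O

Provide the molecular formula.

C8H13O2-

Heavy atoms from the SMILES: 8 C, 2 O.
Implicit hydrogens by atom environment:
  6 × C: 2 H each → 12
  1 × C: 1 H
  1 × C: no H
  1 × O: no H
  1 × O (charge -1): no H
  Total hydrogens = 13.
Net charge -1.
Molecular formula: C8H13O2-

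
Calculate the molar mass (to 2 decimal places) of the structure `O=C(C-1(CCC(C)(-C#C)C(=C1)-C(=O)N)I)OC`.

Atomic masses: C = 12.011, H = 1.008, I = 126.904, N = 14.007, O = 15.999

Molecular formula: C12H14INO3.
M = 12×12.011 + 14×1.008 + 1×126.904 + 1×14.007 + 3×15.999 = 347.15 g/mol.

347.15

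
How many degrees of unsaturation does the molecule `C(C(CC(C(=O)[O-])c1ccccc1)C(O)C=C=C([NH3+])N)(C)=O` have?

Molecular formula from the SMILES: C16H20N2O4.
DoU = (2C + 2 + N − H − X)/2 = (2·16 + 2 + 2 − 20 − 0)/2 = 16/2 = 8.
(Structurally: 1 ring(s) + 7 π bond(s) = 8.)

8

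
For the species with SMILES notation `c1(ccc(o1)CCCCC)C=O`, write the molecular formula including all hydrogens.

C10H14O2

Heavy atoms from the SMILES: 10 C, 2 O.
Implicit hydrogens by atom environment:
  4 × C: 2 H each → 8
  2 × C (aromatic): 1 H each → 2
  2 × C (aromatic): no H
  1 × C: 3 H
  1 × C: 1 H
  1 × O (aromatic): no H
  1 × O: no H
  Total hydrogens = 14.
Molecular formula: C10H14O2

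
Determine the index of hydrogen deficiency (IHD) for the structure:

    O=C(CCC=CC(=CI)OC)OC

3

Molecular formula from the SMILES: C9H13IO3.
DoU = (2C + 2 + N − H − X)/2 = (2·9 + 2 + 0 − 13 − 1)/2 = 6/2 = 3.
(Structurally: 0 ring(s) + 3 π bond(s) = 3.)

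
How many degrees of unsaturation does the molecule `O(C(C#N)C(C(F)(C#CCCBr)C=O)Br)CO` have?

Molecular formula from the SMILES: C10H10Br2FNO3.
DoU = (2C + 2 + N − H − X)/2 = (2·10 + 2 + 1 − 10 − 3)/2 = 10/2 = 5.
(Structurally: 0 ring(s) + 5 π bond(s) = 5.)

5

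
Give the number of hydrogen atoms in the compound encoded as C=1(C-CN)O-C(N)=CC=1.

Hydrogens are implicit in SMILES; fill each atom to its normal valence:
  2 × C: 2 H each → 4
  2 × C (aromatic): 1 H each → 2
  2 × C (aromatic): no H
  2 × N: 2 H each → 4
  1 × O (aromatic): no H
  Total hydrogens = 10.

10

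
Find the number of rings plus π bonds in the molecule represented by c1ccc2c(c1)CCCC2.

Molecular formula from the SMILES: C10H12.
DoU = (2C + 2 + N − H − X)/2 = (2·10 + 2 + 0 − 12 − 0)/2 = 10/2 = 5.
(Structurally: 2 ring(s) + 3 π bond(s) = 5.)

5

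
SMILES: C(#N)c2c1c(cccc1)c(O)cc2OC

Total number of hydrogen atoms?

9

Hydrogens are implicit in SMILES; fill each atom to its normal valence:
  5 × C (aromatic): 1 H each → 5
  5 × C (aromatic): no H
  1 × C: 3 H
  1 × C: no H
  1 × N: no H
  1 × O: 1 H
  1 × O: no H
  Total hydrogens = 9.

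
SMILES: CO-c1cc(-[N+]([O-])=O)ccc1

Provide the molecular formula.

C7H7NO3

Heavy atoms from the SMILES: 7 C, 1 N, 3 O.
Implicit hydrogens by atom environment:
  4 × C (aromatic): 1 H each → 4
  2 × C (aromatic): no H
  2 × O: no H
  1 × C: 3 H
  1 × N (charge +1): no H
  1 × O (charge -1): no H
  Total hydrogens = 7.
Molecular formula: C7H7NO3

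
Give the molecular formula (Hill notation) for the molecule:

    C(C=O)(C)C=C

Heavy atoms from the SMILES: 5 C, 1 O.
Implicit hydrogens by atom environment:
  3 × C: 1 H each → 3
  1 × C: 3 H
  1 × C: 2 H
  1 × O: no H
  Total hydrogens = 8.
Molecular formula: C5H8O

C5H8O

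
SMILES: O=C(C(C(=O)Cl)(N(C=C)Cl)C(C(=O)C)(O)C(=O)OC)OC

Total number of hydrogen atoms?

Hydrogens are implicit in SMILES; fill each atom to its normal valence:
  6 × C: no H
  6 × O: no H
  3 × C: 3 H each → 9
  2 × Cl: no H
  1 × C: 2 H
  1 × C: 1 H
  1 × N: no H
  1 × O: 1 H
  Total hydrogens = 13.

13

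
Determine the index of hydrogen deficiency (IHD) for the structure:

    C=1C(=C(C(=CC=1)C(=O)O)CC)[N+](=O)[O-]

6

Molecular formula from the SMILES: C9H9NO4.
DoU = (2C + 2 + N − H − X)/2 = (2·9 + 2 + 1 − 9 − 0)/2 = 12/2 = 6.
(Structurally: 1 ring(s) + 5 π bond(s) = 6.)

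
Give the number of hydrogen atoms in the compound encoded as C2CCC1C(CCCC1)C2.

18

Hydrogens are implicit in SMILES; fill each atom to its normal valence:
  8 × C: 2 H each → 16
  2 × C: 1 H each → 2
  Total hydrogens = 18.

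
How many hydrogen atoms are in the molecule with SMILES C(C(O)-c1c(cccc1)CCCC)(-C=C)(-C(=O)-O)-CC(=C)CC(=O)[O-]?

25

Hydrogens are implicit in SMILES; fill each atom to its normal valence:
  7 × C: 2 H each → 14
  4 × C (aromatic): 1 H each → 4
  4 × C: no H
  2 × C: 1 H each → 2
  2 × C (aromatic): no H
  2 × O: 1 H each → 2
  2 × O: no H
  1 × C: 3 H
  1 × O (charge -1): no H
  Total hydrogens = 25.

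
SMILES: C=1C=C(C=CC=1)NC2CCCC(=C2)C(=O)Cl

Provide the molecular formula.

C13H14ClNO

Heavy atoms from the SMILES: 13 C, 1 Cl, 1 N, 1 O.
Implicit hydrogens by atom environment:
  5 × C (aromatic): 1 H each → 5
  3 × C: 2 H each → 6
  2 × C: 1 H each → 2
  2 × C: no H
  1 × C (aromatic): no H
  1 × Cl: no H
  1 × N: 1 H
  1 × O: no H
  Total hydrogens = 14.
Molecular formula: C13H14ClNO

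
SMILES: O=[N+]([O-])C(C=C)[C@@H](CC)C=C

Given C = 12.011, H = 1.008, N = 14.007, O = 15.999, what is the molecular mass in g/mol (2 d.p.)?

155.20

Molecular formula: C8H13NO2.
M = 8×12.011 + 13×1.008 + 1×14.007 + 2×15.999 = 155.20 g/mol.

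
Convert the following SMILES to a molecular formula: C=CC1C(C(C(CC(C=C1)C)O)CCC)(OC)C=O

Heavy atoms from the SMILES: 16 C, 3 O.
Implicit hydrogens by atom environment:
  8 × C: 1 H each → 8
  4 × C: 2 H each → 8
  3 × C: 3 H each → 9
  2 × O: no H
  1 × C: no H
  1 × O: 1 H
  Total hydrogens = 26.
Molecular formula: C16H26O3

C16H26O3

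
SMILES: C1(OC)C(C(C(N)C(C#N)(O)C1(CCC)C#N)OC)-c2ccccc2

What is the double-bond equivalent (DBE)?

Molecular formula from the SMILES: C19H25N3O3.
DoU = (2C + 2 + N − H − X)/2 = (2·19 + 2 + 3 − 25 − 0)/2 = 18/2 = 9.
(Structurally: 2 ring(s) + 7 π bond(s) = 9.)

9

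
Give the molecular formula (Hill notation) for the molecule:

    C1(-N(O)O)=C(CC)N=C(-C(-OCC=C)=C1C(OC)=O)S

C12H16N2O5S

Heavy atoms from the SMILES: 12 C, 2 N, 5 O, 1 S.
Implicit hydrogens by atom environment:
  5 × C (aromatic): no H
  3 × C: 2 H each → 6
  3 × O: no H
  2 × C: 3 H each → 6
  2 × O: 1 H each → 2
  1 × C: 1 H
  1 × C: no H
  1 × N (aromatic): no H
  1 × N: no H
  1 × S: 1 H
  Total hydrogens = 16.
Molecular formula: C12H16N2O5S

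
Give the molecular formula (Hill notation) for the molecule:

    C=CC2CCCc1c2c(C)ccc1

C13H16

Heavy atoms from the SMILES: 13 C.
Implicit hydrogens by atom environment:
  4 × C: 2 H each → 8
  3 × C (aromatic): 1 H each → 3
  3 × C (aromatic): no H
  2 × C: 1 H each → 2
  1 × C: 3 H
  Total hydrogens = 16.
Molecular formula: C13H16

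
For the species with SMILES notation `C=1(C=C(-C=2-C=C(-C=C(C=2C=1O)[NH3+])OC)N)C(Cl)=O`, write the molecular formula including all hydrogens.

Heavy atoms from the SMILES: 12 C, 1 Cl, 2 N, 3 O.
Implicit hydrogens by atom environment:
  7 × C (aromatic): no H
  3 × C (aromatic): 1 H each → 3
  2 × O: no H
  1 × C: 3 H
  1 × C: no H
  1 × Cl: no H
  1 × N (charge +1): 3 H
  1 × N: 2 H
  1 × O: 1 H
  Total hydrogens = 12.
Net charge +1.
Molecular formula: C12H12ClN2O3+

C12H12ClN2O3+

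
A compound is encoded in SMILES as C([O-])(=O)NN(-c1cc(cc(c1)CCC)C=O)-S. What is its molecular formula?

C11H13N2O3S-

Heavy atoms from the SMILES: 11 C, 2 N, 3 O, 1 S.
Implicit hydrogens by atom environment:
  3 × C (aromatic): 1 H each → 3
  3 × C (aromatic): no H
  2 × C: 2 H each → 4
  2 × O: no H
  1 × C: 3 H
  1 × C: 1 H
  1 × C: no H
  1 × N: 1 H
  1 × N: no H
  1 × O (charge -1): no H
  1 × S: 1 H
  Total hydrogens = 13.
Net charge -1.
Molecular formula: C11H13N2O3S-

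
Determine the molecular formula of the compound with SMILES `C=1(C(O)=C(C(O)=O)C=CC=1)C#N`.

C8H5NO3

Heavy atoms from the SMILES: 8 C, 1 N, 3 O.
Implicit hydrogens by atom environment:
  3 × C (aromatic): 1 H each → 3
  3 × C (aromatic): no H
  2 × C: no H
  2 × O: 1 H each → 2
  1 × N: no H
  1 × O: no H
  Total hydrogens = 5.
Molecular formula: C8H5NO3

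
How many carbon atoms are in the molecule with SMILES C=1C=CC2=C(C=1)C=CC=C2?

10

The symbol for carbon appears 10 times in the SMILES.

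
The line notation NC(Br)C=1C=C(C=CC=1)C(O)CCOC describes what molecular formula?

Heavy atoms from the SMILES: 1 Br, 11 C, 1 N, 2 O.
Implicit hydrogens by atom environment:
  4 × C (aromatic): 1 H each → 4
  2 × C: 2 H each → 4
  2 × C: 1 H each → 2
  2 × C (aromatic): no H
  1 × Br: no H
  1 × C: 3 H
  1 × N: 2 H
  1 × O: 1 H
  1 × O: no H
  Total hydrogens = 16.
Molecular formula: C11H16BrNO2

C11H16BrNO2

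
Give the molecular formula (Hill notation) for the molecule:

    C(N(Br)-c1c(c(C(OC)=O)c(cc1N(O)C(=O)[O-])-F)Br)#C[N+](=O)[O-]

Heavy atoms from the SMILES: 2 Br, 11 C, 1 F, 3 N, 7 O.
Implicit hydrogens by atom environment:
  5 × C (aromatic): no H
  4 × C: no H
  4 × O: no H
  2 × Br: no H
  2 × N: no H
  2 × O (charge -1): no H
  1 × C: 3 H
  1 × C (aromatic): 1 H
  1 × F: no H
  1 × N (charge +1): no H
  1 × O: 1 H
  Total hydrogens = 5.
Net charge -1.
Molecular formula: C11H5Br2FN3O7-

C11H5Br2FN3O7-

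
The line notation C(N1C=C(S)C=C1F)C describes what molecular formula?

C6H8FNS

Heavy atoms from the SMILES: 6 C, 1 F, 1 N, 1 S.
Implicit hydrogens by atom environment:
  2 × C (aromatic): 1 H each → 2
  2 × C (aromatic): no H
  1 × C: 3 H
  1 × C: 2 H
  1 × F: no H
  1 × N (aromatic): no H
  1 × S: 1 H
  Total hydrogens = 8.
Molecular formula: C6H8FNS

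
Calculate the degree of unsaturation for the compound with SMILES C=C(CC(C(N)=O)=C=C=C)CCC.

5

Molecular formula from the SMILES: C11H15NO.
DoU = (2C + 2 + N − H − X)/2 = (2·11 + 2 + 1 − 15 − 0)/2 = 10/2 = 5.
(Structurally: 0 ring(s) + 5 π bond(s) = 5.)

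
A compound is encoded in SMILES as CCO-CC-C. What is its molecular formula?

Heavy atoms from the SMILES: 5 C, 1 O.
Implicit hydrogens by atom environment:
  3 × C: 2 H each → 6
  2 × C: 3 H each → 6
  1 × O: no H
  Total hydrogens = 12.
Molecular formula: C5H12O

C5H12O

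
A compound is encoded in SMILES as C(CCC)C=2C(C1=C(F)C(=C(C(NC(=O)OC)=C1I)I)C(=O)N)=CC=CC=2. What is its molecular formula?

Heavy atoms from the SMILES: 19 C, 1 F, 2 I, 2 N, 3 O.
Implicit hydrogens by atom environment:
  8 × C (aromatic): no H
  4 × C (aromatic): 1 H each → 4
  3 × C: 2 H each → 6
  3 × O: no H
  2 × C: 3 H each → 6
  2 × C: no H
  2 × I: no H
  1 × F: no H
  1 × N: 2 H
  1 × N: 1 H
  Total hydrogens = 19.
Molecular formula: C19H19FI2N2O3

C19H19FI2N2O3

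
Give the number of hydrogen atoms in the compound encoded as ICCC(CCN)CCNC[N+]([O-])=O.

18

Hydrogens are implicit in SMILES; fill each atom to its normal valence:
  7 × C: 2 H each → 14
  1 × C: 1 H
  1 × I: no H
  1 × N: 2 H
  1 × N: 1 H
  1 × N (charge +1): no H
  1 × O: no H
  1 × O (charge -1): no H
  Total hydrogens = 18.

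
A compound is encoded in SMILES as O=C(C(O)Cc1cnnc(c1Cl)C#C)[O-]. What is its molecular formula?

Heavy atoms from the SMILES: 9 C, 1 Cl, 2 N, 3 O.
Implicit hydrogens by atom environment:
  3 × C (aromatic): no H
  2 × C: 1 H each → 2
  2 × C: no H
  2 × N (aromatic): no H
  1 × C: 2 H
  1 × C (aromatic): 1 H
  1 × Cl: no H
  1 × O: 1 H
  1 × O: no H
  1 × O (charge -1): no H
  Total hydrogens = 6.
Net charge -1.
Molecular formula: C9H6ClN2O3-

C9H6ClN2O3-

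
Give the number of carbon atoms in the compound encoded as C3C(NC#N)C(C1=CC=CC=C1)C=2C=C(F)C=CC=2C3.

The symbol for carbon appears 17 times in the SMILES.

17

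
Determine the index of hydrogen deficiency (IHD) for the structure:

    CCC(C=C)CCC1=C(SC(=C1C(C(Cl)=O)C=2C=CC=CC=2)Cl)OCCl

Molecular formula from the SMILES: C20H21Cl3O2S.
DoU = (2C + 2 + N − H − X)/2 = (2·20 + 2 + 0 − 21 − 3)/2 = 18/2 = 9.
(Structurally: 2 ring(s) + 7 π bond(s) = 9.)

9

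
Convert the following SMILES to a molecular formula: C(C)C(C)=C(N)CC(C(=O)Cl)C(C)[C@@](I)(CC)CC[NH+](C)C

Heavy atoms from the SMILES: 17 C, 1 Cl, 1 I, 2 N, 1 O.
Implicit hydrogens by atom environment:
  6 × C: 3 H each → 18
  5 × C: 2 H each → 10
  4 × C: no H
  2 × C: 1 H each → 2
  1 × Cl: no H
  1 × I: no H
  1 × N: 2 H
  1 × N (charge +1): 1 H
  1 × O: no H
  Total hydrogens = 33.
Net charge +1.
Molecular formula: C17H33ClIN2O+

C17H33ClIN2O+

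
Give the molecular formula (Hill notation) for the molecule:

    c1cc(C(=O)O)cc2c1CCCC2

C11H12O2

Heavy atoms from the SMILES: 11 C, 2 O.
Implicit hydrogens by atom environment:
  4 × C: 2 H each → 8
  3 × C (aromatic): 1 H each → 3
  3 × C (aromatic): no H
  1 × C: no H
  1 × O: 1 H
  1 × O: no H
  Total hydrogens = 12.
Molecular formula: C11H12O2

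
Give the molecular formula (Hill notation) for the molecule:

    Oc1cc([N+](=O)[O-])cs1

Heavy atoms from the SMILES: 4 C, 1 N, 3 O, 1 S.
Implicit hydrogens by atom environment:
  2 × C (aromatic): 1 H each → 2
  2 × C (aromatic): no H
  1 × N (charge +1): no H
  1 × O: 1 H
  1 × O: no H
  1 × O (charge -1): no H
  1 × S (aromatic): no H
  Total hydrogens = 3.
Molecular formula: C4H3NO3S

C4H3NO3S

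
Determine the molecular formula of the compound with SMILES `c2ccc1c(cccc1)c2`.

Heavy atoms from the SMILES: 10 C.
Implicit hydrogens by atom environment:
  8 × C (aromatic): 1 H each → 8
  2 × C (aromatic): no H
  Total hydrogens = 8.
Molecular formula: C10H8

C10H8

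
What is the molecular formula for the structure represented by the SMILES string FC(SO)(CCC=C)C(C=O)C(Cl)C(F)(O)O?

Heavy atoms from the SMILES: 9 C, 1 Cl, 2 F, 4 O, 1 S.
Implicit hydrogens by atom environment:
  4 × C: 1 H each → 4
  3 × C: 2 H each → 6
  3 × O: 1 H each → 3
  2 × C: no H
  2 × F: no H
  1 × Cl: no H
  1 × O: no H
  1 × S: no H
  Total hydrogens = 13.
Molecular formula: C9H13ClF2O4S

C9H13ClF2O4S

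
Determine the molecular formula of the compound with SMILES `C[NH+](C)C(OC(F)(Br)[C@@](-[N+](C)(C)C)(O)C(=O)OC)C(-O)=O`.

[C11H22BrFN2O6]2+

Heavy atoms from the SMILES: 1 Br, 11 C, 1 F, 2 N, 6 O.
Implicit hydrogens by atom environment:
  6 × C: 3 H each → 18
  4 × C: no H
  4 × O: no H
  2 × O: 1 H each → 2
  1 × Br: no H
  1 × C: 1 H
  1 × F: no H
  1 × N (charge +1): 1 H
  1 × N (charge +1): no H
  Total hydrogens = 22.
Net charge +2.
Molecular formula: [C11H22BrFN2O6]2+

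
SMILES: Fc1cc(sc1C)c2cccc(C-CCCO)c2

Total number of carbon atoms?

15

The symbol for carbon appears 15 times in the SMILES. Lowercase c denotes aromatic carbon and counts toward C.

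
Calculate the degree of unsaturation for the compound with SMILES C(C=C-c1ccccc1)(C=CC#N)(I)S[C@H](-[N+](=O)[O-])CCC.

9

Molecular formula from the SMILES: C16H17IN2O2S.
DoU = (2C + 2 + N − H − X)/2 = (2·16 + 2 + 2 − 17 − 1)/2 = 18/2 = 9.
(Structurally: 1 ring(s) + 8 π bond(s) = 9.)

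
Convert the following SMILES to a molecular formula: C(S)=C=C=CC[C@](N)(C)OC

C8H13NOS

Heavy atoms from the SMILES: 8 C, 1 N, 1 O, 1 S.
Implicit hydrogens by atom environment:
  3 × C: no H
  2 × C: 3 H each → 6
  2 × C: 1 H each → 2
  1 × C: 2 H
  1 × N: 2 H
  1 × O: no H
  1 × S: 1 H
  Total hydrogens = 13.
Molecular formula: C8H13NOS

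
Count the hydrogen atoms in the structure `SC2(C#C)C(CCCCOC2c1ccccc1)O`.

Hydrogens are implicit in SMILES; fill each atom to its normal valence:
  5 × C (aromatic): 1 H each → 5
  4 × C: 2 H each → 8
  3 × C: 1 H each → 3
  2 × C: no H
  1 × C (aromatic): no H
  1 × O: 1 H
  1 × O: no H
  1 × S: 1 H
  Total hydrogens = 18.

18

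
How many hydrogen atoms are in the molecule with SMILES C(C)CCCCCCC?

Hydrogens are implicit in SMILES; fill each atom to its normal valence:
  7 × C: 2 H each → 14
  2 × C: 3 H each → 6
  Total hydrogens = 20.

20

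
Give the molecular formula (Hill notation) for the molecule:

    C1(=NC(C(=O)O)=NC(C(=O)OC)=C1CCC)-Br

Heavy atoms from the SMILES: 1 Br, 10 C, 2 N, 4 O.
Implicit hydrogens by atom environment:
  4 × C (aromatic): no H
  3 × O: no H
  2 × C: 3 H each → 6
  2 × C: 2 H each → 4
  2 × C: no H
  2 × N (aromatic): no H
  1 × Br: no H
  1 × O: 1 H
  Total hydrogens = 11.
Molecular formula: C10H11BrN2O4

C10H11BrN2O4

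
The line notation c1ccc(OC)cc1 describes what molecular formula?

Heavy atoms from the SMILES: 7 C, 1 O.
Implicit hydrogens by atom environment:
  5 × C (aromatic): 1 H each → 5
  1 × C: 3 H
  1 × C (aromatic): no H
  1 × O: no H
  Total hydrogens = 8.
Molecular formula: C7H8O

C7H8O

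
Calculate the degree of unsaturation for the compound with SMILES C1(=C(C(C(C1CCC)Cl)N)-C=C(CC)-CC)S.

Molecular formula from the SMILES: C14H24ClNS.
DoU = (2C + 2 + N − H − X)/2 = (2·14 + 2 + 1 − 24 − 1)/2 = 6/2 = 3.
(Structurally: 1 ring(s) + 2 π bond(s) = 3.)

3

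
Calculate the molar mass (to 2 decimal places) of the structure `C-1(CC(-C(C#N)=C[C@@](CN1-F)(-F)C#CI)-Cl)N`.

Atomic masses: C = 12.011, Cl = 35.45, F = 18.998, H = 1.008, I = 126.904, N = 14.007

371.55

Molecular formula: C10H9ClF2IN3.
M = 10×12.011 + 1×35.45 + 2×18.998 + 9×1.008 + 1×126.904 + 3×14.007 = 371.55 g/mol.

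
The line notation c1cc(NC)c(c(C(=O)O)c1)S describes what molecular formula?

Heavy atoms from the SMILES: 8 C, 1 N, 2 O, 1 S.
Implicit hydrogens by atom environment:
  3 × C (aromatic): 1 H each → 3
  3 × C (aromatic): no H
  1 × C: 3 H
  1 × C: no H
  1 × N: 1 H
  1 × O: 1 H
  1 × O: no H
  1 × S: 1 H
  Total hydrogens = 9.
Molecular formula: C8H9NO2S

C8H9NO2S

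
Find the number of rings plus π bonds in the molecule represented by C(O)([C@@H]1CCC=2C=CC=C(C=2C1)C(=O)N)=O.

7

Molecular formula from the SMILES: C12H13NO3.
DoU = (2C + 2 + N − H − X)/2 = (2·12 + 2 + 1 − 13 − 0)/2 = 14/2 = 7.
(Structurally: 2 ring(s) + 5 π bond(s) = 7.)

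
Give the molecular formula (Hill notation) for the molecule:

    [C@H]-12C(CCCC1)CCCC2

Heavy atoms from the SMILES: 10 C.
Implicit hydrogens by atom environment:
  8 × C: 2 H each → 16
  2 × C: 1 H each → 2
  Total hydrogens = 18.
Molecular formula: C10H18

C10H18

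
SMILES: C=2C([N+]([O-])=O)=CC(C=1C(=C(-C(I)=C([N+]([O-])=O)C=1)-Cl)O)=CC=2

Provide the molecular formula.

C12H6ClIN2O5

Heavy atoms from the SMILES: 12 C, 1 Cl, 1 I, 2 N, 5 O.
Implicit hydrogens by atom environment:
  7 × C (aromatic): no H
  5 × C (aromatic): 1 H each → 5
  2 × N (charge +1): no H
  2 × O: no H
  2 × O (charge -1): no H
  1 × Cl: no H
  1 × I: no H
  1 × O: 1 H
  Total hydrogens = 6.
Molecular formula: C12H6ClIN2O5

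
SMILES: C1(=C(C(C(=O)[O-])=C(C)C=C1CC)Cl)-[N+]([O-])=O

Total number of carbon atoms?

The symbol for carbon appears 10 times in the SMILES. (Cl is a single chlorine, not C + l.)

10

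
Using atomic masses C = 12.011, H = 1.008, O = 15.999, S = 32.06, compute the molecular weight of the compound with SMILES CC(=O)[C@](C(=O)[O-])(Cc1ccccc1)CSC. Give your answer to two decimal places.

Molecular formula: C13H15O3S-.
M = 13×12.011 + 15×1.008 + 3×15.999 + 1×32.06 = 251.32 g/mol.

251.32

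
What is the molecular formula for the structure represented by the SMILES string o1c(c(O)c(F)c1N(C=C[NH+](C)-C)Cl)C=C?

Heavy atoms from the SMILES: 10 C, 1 Cl, 1 F, 2 N, 2 O.
Implicit hydrogens by atom environment:
  4 × C (aromatic): no H
  3 × C: 1 H each → 3
  2 × C: 3 H each → 6
  1 × C: 2 H
  1 × Cl: no H
  1 × F: no H
  1 × N (charge +1): 1 H
  1 × N: no H
  1 × O: 1 H
  1 × O (aromatic): no H
  Total hydrogens = 13.
Net charge +1.
Molecular formula: C10H13ClFN2O2+

C10H13ClFN2O2+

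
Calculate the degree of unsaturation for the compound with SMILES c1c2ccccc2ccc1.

7

Molecular formula from the SMILES: C10H8.
DoU = (2C + 2 + N − H − X)/2 = (2·10 + 2 + 0 − 8 − 0)/2 = 14/2 = 7.
(Structurally: 2 ring(s) + 5 π bond(s) = 7.)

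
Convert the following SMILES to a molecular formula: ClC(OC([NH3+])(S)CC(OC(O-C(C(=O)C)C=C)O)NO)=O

C10H18ClN2O7S+

Heavy atoms from the SMILES: 10 C, 1 Cl, 2 N, 7 O, 1 S.
Implicit hydrogens by atom environment:
  5 × O: no H
  4 × C: 1 H each → 4
  3 × C: no H
  2 × C: 2 H each → 4
  2 × O: 1 H each → 2
  1 × C: 3 H
  1 × Cl: no H
  1 × N (charge +1): 3 H
  1 × N: 1 H
  1 × S: 1 H
  Total hydrogens = 18.
Net charge +1.
Molecular formula: C10H18ClN2O7S+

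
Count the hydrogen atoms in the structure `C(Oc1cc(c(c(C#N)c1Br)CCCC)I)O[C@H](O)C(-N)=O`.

Hydrogens are implicit in SMILES; fill each atom to its normal valence:
  5 × C (aromatic): no H
  4 × C: 2 H each → 8
  3 × O: no H
  2 × C: no H
  1 × Br: no H
  1 × C: 3 H
  1 × C (aromatic): 1 H
  1 × C: 1 H
  1 × I: no H
  1 × N: 2 H
  1 × N: no H
  1 × O: 1 H
  Total hydrogens = 16.

16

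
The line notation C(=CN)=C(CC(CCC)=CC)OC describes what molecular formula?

Heavy atoms from the SMILES: 11 C, 1 N, 1 O.
Implicit hydrogens by atom environment:
  3 × C: 3 H each → 9
  3 × C: 2 H each → 6
  3 × C: no H
  2 × C: 1 H each → 2
  1 × N: 2 H
  1 × O: no H
  Total hydrogens = 19.
Molecular formula: C11H19NO

C11H19NO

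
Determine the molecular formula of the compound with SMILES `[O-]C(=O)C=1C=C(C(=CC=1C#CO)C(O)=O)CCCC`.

Heavy atoms from the SMILES: 14 C, 5 O.
Implicit hydrogens by atom environment:
  4 × C (aromatic): no H
  4 × C: no H
  3 × C: 2 H each → 6
  2 × C (aromatic): 1 H each → 2
  2 × O: 1 H each → 2
  2 × O: no H
  1 × C: 3 H
  1 × O (charge -1): no H
  Total hydrogens = 13.
Net charge -1.
Molecular formula: C14H13O5-

C14H13O5-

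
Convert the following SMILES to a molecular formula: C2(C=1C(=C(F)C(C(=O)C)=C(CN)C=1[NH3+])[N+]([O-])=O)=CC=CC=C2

C15H15FN3O3+

Heavy atoms from the SMILES: 15 C, 1 F, 3 N, 3 O.
Implicit hydrogens by atom environment:
  7 × C (aromatic): no H
  5 × C (aromatic): 1 H each → 5
  2 × O: no H
  1 × C: 3 H
  1 × C: 2 H
  1 × C: no H
  1 × F: no H
  1 × N (charge +1): 3 H
  1 × N: 2 H
  1 × N (charge +1): no H
  1 × O (charge -1): no H
  Total hydrogens = 15.
Net charge +1.
Molecular formula: C15H15FN3O3+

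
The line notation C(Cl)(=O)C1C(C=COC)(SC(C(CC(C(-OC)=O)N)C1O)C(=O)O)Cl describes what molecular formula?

Heavy atoms from the SMILES: 14 C, 2 Cl, 1 N, 7 O, 1 S.
Implicit hydrogens by atom environment:
  7 × C: 1 H each → 7
  5 × O: no H
  4 × C: no H
  2 × C: 3 H each → 6
  2 × Cl: no H
  2 × O: 1 H each → 2
  1 × C: 2 H
  1 × N: 2 H
  1 × S: no H
  Total hydrogens = 19.
Molecular formula: C14H19Cl2NO7S

C14H19Cl2NO7S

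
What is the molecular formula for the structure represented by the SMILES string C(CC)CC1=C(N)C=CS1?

Heavy atoms from the SMILES: 8 C, 1 N, 1 S.
Implicit hydrogens by atom environment:
  3 × C: 2 H each → 6
  2 × C (aromatic): 1 H each → 2
  2 × C (aromatic): no H
  1 × C: 3 H
  1 × N: 2 H
  1 × S (aromatic): no H
  Total hydrogens = 13.
Molecular formula: C8H13NS

C8H13NS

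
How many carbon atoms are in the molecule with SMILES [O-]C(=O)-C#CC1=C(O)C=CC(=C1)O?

The symbol for carbon appears 9 times in the SMILES.

9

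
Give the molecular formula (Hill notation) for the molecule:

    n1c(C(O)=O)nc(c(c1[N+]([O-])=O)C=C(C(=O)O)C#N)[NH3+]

C9H6N5O6+

Heavy atoms from the SMILES: 9 C, 5 N, 6 O.
Implicit hydrogens by atom environment:
  4 × C (aromatic): no H
  4 × C: no H
  3 × O: no H
  2 × N (aromatic): no H
  2 × O: 1 H each → 2
  1 × C: 1 H
  1 × N (charge +1): 3 H
  1 × N (charge +1): no H
  1 × N: no H
  1 × O (charge -1): no H
  Total hydrogens = 6.
Net charge +1.
Molecular formula: C9H6N5O6+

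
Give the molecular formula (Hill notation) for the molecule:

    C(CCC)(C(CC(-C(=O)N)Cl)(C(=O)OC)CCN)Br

C12H22BrClN2O3

Heavy atoms from the SMILES: 1 Br, 12 C, 1 Cl, 2 N, 3 O.
Implicit hydrogens by atom environment:
  5 × C: 2 H each → 10
  3 × C: no H
  3 × O: no H
  2 × C: 3 H each → 6
  2 × C: 1 H each → 2
  2 × N: 2 H each → 4
  1 × Br: no H
  1 × Cl: no H
  Total hydrogens = 22.
Molecular formula: C12H22BrClN2O3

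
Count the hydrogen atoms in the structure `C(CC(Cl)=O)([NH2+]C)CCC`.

Hydrogens are implicit in SMILES; fill each atom to its normal valence:
  3 × C: 2 H each → 6
  2 × C: 3 H each → 6
  1 × C: 1 H
  1 × C: no H
  1 × Cl: no H
  1 × N (charge +1): 2 H
  1 × O: no H
  Total hydrogens = 15.

15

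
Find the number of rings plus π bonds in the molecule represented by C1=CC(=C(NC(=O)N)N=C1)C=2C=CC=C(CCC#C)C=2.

11

Molecular formula from the SMILES: C16H15N3O.
DoU = (2C + 2 + N − H − X)/2 = (2·16 + 2 + 3 − 15 − 0)/2 = 22/2 = 11.
(Structurally: 2 ring(s) + 9 π bond(s) = 11.)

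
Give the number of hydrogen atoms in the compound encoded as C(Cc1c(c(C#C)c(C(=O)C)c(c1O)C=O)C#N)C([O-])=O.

10

Hydrogens are implicit in SMILES; fill each atom to its normal valence:
  6 × C (aromatic): no H
  4 × C: no H
  3 × O: no H
  2 × C: 2 H each → 4
  2 × C: 1 H each → 2
  1 × C: 3 H
  1 × N: no H
  1 × O: 1 H
  1 × O (charge -1): no H
  Total hydrogens = 10.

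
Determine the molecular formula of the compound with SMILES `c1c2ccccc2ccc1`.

C10H8

Heavy atoms from the SMILES: 10 C.
Implicit hydrogens by atom environment:
  8 × C (aromatic): 1 H each → 8
  2 × C (aromatic): no H
  Total hydrogens = 8.
Molecular formula: C10H8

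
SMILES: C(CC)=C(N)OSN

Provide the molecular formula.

C4H10N2OS

Heavy atoms from the SMILES: 4 C, 2 N, 1 O, 1 S.
Implicit hydrogens by atom environment:
  2 × N: 2 H each → 4
  1 × C: 3 H
  1 × C: 2 H
  1 × C: 1 H
  1 × C: no H
  1 × O: no H
  1 × S: no H
  Total hydrogens = 10.
Molecular formula: C4H10N2OS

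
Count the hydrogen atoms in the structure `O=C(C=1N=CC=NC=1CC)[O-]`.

7

Hydrogens are implicit in SMILES; fill each atom to its normal valence:
  2 × C (aromatic): 1 H each → 2
  2 × C (aromatic): no H
  2 × N (aromatic): no H
  1 × C: 3 H
  1 × C: 2 H
  1 × C: no H
  1 × O: no H
  1 × O (charge -1): no H
  Total hydrogens = 7.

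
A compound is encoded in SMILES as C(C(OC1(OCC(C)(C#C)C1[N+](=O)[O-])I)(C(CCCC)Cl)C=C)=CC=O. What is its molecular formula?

C18H23ClINO5

Heavy atoms from the SMILES: 18 C, 1 Cl, 1 I, 1 N, 5 O.
Implicit hydrogens by atom environment:
  7 × C: 1 H each → 7
  5 × C: 2 H each → 10
  4 × C: no H
  4 × O: no H
  2 × C: 3 H each → 6
  1 × Cl: no H
  1 × I: no H
  1 × N (charge +1): no H
  1 × O (charge -1): no H
  Total hydrogens = 23.
Molecular formula: C18H23ClINO5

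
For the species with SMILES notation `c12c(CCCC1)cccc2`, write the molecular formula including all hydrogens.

C10H12

Heavy atoms from the SMILES: 10 C.
Implicit hydrogens by atom environment:
  4 × C: 2 H each → 8
  4 × C (aromatic): 1 H each → 4
  2 × C (aromatic): no H
  Total hydrogens = 12.
Molecular formula: C10H12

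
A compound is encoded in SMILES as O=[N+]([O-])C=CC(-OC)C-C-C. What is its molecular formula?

C7H13NO3

Heavy atoms from the SMILES: 7 C, 1 N, 3 O.
Implicit hydrogens by atom environment:
  3 × C: 1 H each → 3
  2 × C: 3 H each → 6
  2 × C: 2 H each → 4
  2 × O: no H
  1 × N (charge +1): no H
  1 × O (charge -1): no H
  Total hydrogens = 13.
Molecular formula: C7H13NO3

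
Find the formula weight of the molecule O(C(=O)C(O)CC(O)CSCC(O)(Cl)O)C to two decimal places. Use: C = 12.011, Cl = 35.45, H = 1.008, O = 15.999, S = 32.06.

274.71

Molecular formula: C8H15ClO6S.
M = 8×12.011 + 1×35.45 + 15×1.008 + 6×15.999 + 1×32.06 = 274.71 g/mol.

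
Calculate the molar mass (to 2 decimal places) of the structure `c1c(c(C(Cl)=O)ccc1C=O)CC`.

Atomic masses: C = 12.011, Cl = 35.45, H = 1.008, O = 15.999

Molecular formula: C10H9ClO2.
M = 10×12.011 + 1×35.45 + 9×1.008 + 2×15.999 = 196.63 g/mol.

196.63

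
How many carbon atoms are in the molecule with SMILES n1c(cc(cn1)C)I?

5

The symbol for carbon appears 5 times in the SMILES. Lowercase c denotes aromatic carbon and counts toward C.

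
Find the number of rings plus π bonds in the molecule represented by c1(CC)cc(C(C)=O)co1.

4

Molecular formula from the SMILES: C8H10O2.
DoU = (2C + 2 + N − H − X)/2 = (2·8 + 2 + 0 − 10 − 0)/2 = 8/2 = 4.
(Structurally: 1 ring(s) + 3 π bond(s) = 4.)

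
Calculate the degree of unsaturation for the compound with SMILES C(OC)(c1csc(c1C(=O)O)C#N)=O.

7

Molecular formula from the SMILES: C8H5NO4S.
DoU = (2C + 2 + N − H − X)/2 = (2·8 + 2 + 1 − 5 − 0)/2 = 14/2 = 7.
(Structurally: 1 ring(s) + 6 π bond(s) = 7.)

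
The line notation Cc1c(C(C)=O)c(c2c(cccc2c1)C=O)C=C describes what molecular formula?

C16H14O2

Heavy atoms from the SMILES: 16 C, 2 O.
Implicit hydrogens by atom environment:
  6 × C (aromatic): no H
  4 × C (aromatic): 1 H each → 4
  2 × C: 3 H each → 6
  2 × C: 1 H each → 2
  2 × O: no H
  1 × C: 2 H
  1 × C: no H
  Total hydrogens = 14.
Molecular formula: C16H14O2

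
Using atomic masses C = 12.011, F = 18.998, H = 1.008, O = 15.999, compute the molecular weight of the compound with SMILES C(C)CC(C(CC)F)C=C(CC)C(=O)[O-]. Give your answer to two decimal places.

Molecular formula: C12H20FO2-.
M = 12×12.011 + 1×18.998 + 20×1.008 + 2×15.999 = 215.29 g/mol.

215.29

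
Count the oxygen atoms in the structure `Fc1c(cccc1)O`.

1

The symbol for oxygen appears 1 time in the SMILES.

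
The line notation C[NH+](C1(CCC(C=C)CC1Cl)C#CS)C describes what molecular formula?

Heavy atoms from the SMILES: 12 C, 1 Cl, 1 N, 1 S.
Implicit hydrogens by atom environment:
  4 × C: 2 H each → 8
  3 × C: 1 H each → 3
  3 × C: no H
  2 × C: 3 H each → 6
  1 × Cl: no H
  1 × N (charge +1): 1 H
  1 × S: 1 H
  Total hydrogens = 19.
Net charge +1.
Molecular formula: C12H19ClNS+

C12H19ClNS+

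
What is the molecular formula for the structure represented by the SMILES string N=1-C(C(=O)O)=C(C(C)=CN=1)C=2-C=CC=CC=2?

C12H10N2O2

Heavy atoms from the SMILES: 12 C, 2 N, 2 O.
Implicit hydrogens by atom environment:
  6 × C (aromatic): 1 H each → 6
  4 × C (aromatic): no H
  2 × N (aromatic): no H
  1 × C: 3 H
  1 × C: no H
  1 × O: 1 H
  1 × O: no H
  Total hydrogens = 10.
Molecular formula: C12H10N2O2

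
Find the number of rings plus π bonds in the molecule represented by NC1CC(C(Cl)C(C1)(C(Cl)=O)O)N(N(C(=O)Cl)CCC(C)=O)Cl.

4

Molecular formula from the SMILES: C12H17Cl4N3O4.
DoU = (2C + 2 + N − H − X)/2 = (2·12 + 2 + 3 − 17 − 4)/2 = 8/2 = 4.
(Structurally: 1 ring(s) + 3 π bond(s) = 4.)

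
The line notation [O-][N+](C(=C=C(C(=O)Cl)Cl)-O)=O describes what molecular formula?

C4HCl2NO4

Heavy atoms from the SMILES: 4 C, 2 Cl, 1 N, 4 O.
Implicit hydrogens by atom environment:
  4 × C: no H
  2 × Cl: no H
  2 × O: no H
  1 × N (charge +1): no H
  1 × O: 1 H
  1 × O (charge -1): no H
  Total hydrogens = 1.
Molecular formula: C4HCl2NO4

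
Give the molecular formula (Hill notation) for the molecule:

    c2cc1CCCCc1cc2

Heavy atoms from the SMILES: 10 C.
Implicit hydrogens by atom environment:
  4 × C: 2 H each → 8
  4 × C (aromatic): 1 H each → 4
  2 × C (aromatic): no H
  Total hydrogens = 12.
Molecular formula: C10H12

C10H12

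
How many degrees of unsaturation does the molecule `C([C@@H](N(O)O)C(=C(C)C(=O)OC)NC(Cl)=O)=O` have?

4

Molecular formula from the SMILES: C8H11ClN2O6.
DoU = (2C + 2 + N − H − X)/2 = (2·8 + 2 + 2 − 11 − 1)/2 = 8/2 = 4.
(Structurally: 0 ring(s) + 4 π bond(s) = 4.)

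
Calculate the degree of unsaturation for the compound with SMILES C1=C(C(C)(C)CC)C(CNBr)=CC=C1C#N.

6

Molecular formula from the SMILES: C13H17BrN2.
DoU = (2C + 2 + N − H − X)/2 = (2·13 + 2 + 2 − 17 − 1)/2 = 12/2 = 6.
(Structurally: 1 ring(s) + 5 π bond(s) = 6.)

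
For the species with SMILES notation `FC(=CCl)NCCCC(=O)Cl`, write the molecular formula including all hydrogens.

C6H8Cl2FNO

Heavy atoms from the SMILES: 6 C, 2 Cl, 1 F, 1 N, 1 O.
Implicit hydrogens by atom environment:
  3 × C: 2 H each → 6
  2 × C: no H
  2 × Cl: no H
  1 × C: 1 H
  1 × F: no H
  1 × N: 1 H
  1 × O: no H
  Total hydrogens = 8.
Molecular formula: C6H8Cl2FNO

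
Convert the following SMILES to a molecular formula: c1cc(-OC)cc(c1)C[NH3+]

Heavy atoms from the SMILES: 8 C, 1 N, 1 O.
Implicit hydrogens by atom environment:
  4 × C (aromatic): 1 H each → 4
  2 × C (aromatic): no H
  1 × C: 3 H
  1 × C: 2 H
  1 × N (charge +1): 3 H
  1 × O: no H
  Total hydrogens = 12.
Net charge +1.
Molecular formula: C8H12NO+

C8H12NO+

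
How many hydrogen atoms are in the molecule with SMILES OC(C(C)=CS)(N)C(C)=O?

11

Hydrogens are implicit in SMILES; fill each atom to its normal valence:
  3 × C: no H
  2 × C: 3 H each → 6
  1 × C: 1 H
  1 × N: 2 H
  1 × O: 1 H
  1 × O: no H
  1 × S: 1 H
  Total hydrogens = 11.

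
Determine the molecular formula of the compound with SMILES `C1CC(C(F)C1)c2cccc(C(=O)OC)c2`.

C13H15FO2

Heavy atoms from the SMILES: 13 C, 1 F, 2 O.
Implicit hydrogens by atom environment:
  4 × C (aromatic): 1 H each → 4
  3 × C: 2 H each → 6
  2 × C: 1 H each → 2
  2 × C (aromatic): no H
  2 × O: no H
  1 × C: 3 H
  1 × C: no H
  1 × F: no H
  Total hydrogens = 15.
Molecular formula: C13H15FO2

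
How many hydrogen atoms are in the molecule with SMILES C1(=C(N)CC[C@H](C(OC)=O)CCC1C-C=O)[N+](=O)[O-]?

Hydrogens are implicit in SMILES; fill each atom to its normal valence:
  5 × C: 2 H each → 10
  4 × O: no H
  3 × C: 1 H each → 3
  3 × C: no H
  1 × C: 3 H
  1 × N: 2 H
  1 × N (charge +1): no H
  1 × O (charge -1): no H
  Total hydrogens = 18.

18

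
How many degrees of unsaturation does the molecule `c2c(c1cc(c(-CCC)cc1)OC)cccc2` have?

8

Molecular formula from the SMILES: C16H18O.
DoU = (2C + 2 + N − H − X)/2 = (2·16 + 2 + 0 − 18 − 0)/2 = 16/2 = 8.
(Structurally: 2 ring(s) + 6 π bond(s) = 8.)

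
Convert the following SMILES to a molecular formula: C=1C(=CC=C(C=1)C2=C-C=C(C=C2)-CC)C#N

Heavy atoms from the SMILES: 15 C, 1 N.
Implicit hydrogens by atom environment:
  8 × C (aromatic): 1 H each → 8
  4 × C (aromatic): no H
  1 × C: 3 H
  1 × C: 2 H
  1 × C: no H
  1 × N: no H
  Total hydrogens = 13.
Molecular formula: C15H13N

C15H13N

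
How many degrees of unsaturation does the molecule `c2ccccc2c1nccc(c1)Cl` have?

Molecular formula from the SMILES: C11H8ClN.
DoU = (2C + 2 + N − H − X)/2 = (2·11 + 2 + 1 − 8 − 1)/2 = 16/2 = 8.
(Structurally: 2 ring(s) + 6 π bond(s) = 8.)

8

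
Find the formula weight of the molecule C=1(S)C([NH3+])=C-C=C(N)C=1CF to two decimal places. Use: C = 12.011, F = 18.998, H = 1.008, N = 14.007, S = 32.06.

Molecular formula: C7H10FN2S+.
M = 7×12.011 + 1×18.998 + 10×1.008 + 2×14.007 + 1×32.06 = 173.23 g/mol.

173.23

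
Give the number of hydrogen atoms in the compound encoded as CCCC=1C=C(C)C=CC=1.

14

Hydrogens are implicit in SMILES; fill each atom to its normal valence:
  4 × C (aromatic): 1 H each → 4
  2 × C: 3 H each → 6
  2 × C: 2 H each → 4
  2 × C (aromatic): no H
  Total hydrogens = 14.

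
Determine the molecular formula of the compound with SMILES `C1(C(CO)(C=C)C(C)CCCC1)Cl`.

Heavy atoms from the SMILES: 11 C, 1 Cl, 1 O.
Implicit hydrogens by atom environment:
  6 × C: 2 H each → 12
  3 × C: 1 H each → 3
  1 × C: 3 H
  1 × C: no H
  1 × Cl: no H
  1 × O: 1 H
  Total hydrogens = 19.
Molecular formula: C11H19ClO

C11H19ClO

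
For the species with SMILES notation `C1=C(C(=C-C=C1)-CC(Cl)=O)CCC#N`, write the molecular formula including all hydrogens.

Heavy atoms from the SMILES: 11 C, 1 Cl, 1 N, 1 O.
Implicit hydrogens by atom environment:
  4 × C (aromatic): 1 H each → 4
  3 × C: 2 H each → 6
  2 × C (aromatic): no H
  2 × C: no H
  1 × Cl: no H
  1 × N: no H
  1 × O: no H
  Total hydrogens = 10.
Molecular formula: C11H10ClNO

C11H10ClNO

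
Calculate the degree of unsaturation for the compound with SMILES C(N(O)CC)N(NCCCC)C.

0

Molecular formula from the SMILES: C8H21N3O.
DoU = (2C + 2 + N − H − X)/2 = (2·8 + 2 + 3 − 21 − 0)/2 = 0/2 = 0.
(Structurally: 0 ring(s) + 0 π bond(s) = 0.)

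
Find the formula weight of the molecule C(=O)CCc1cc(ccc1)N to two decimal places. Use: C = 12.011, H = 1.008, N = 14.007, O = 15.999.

149.19

Molecular formula: C9H11NO.
M = 9×12.011 + 11×1.008 + 1×14.007 + 1×15.999 = 149.19 g/mol.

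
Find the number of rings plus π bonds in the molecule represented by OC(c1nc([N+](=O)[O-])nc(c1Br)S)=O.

Molecular formula from the SMILES: C5H2BrN3O4S.
DoU = (2C + 2 + N − H − X)/2 = (2·5 + 2 + 3 − 2 − 1)/2 = 12/2 = 6.
(Structurally: 1 ring(s) + 5 π bond(s) = 6.)

6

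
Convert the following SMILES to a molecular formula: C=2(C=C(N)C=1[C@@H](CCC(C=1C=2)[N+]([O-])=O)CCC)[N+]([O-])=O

C13H17N3O4

Heavy atoms from the SMILES: 13 C, 3 N, 4 O.
Implicit hydrogens by atom environment:
  4 × C: 2 H each → 8
  4 × C (aromatic): no H
  2 × C (aromatic): 1 H each → 2
  2 × C: 1 H each → 2
  2 × N (charge +1): no H
  2 × O: no H
  2 × O (charge -1): no H
  1 × C: 3 H
  1 × N: 2 H
  Total hydrogens = 17.
Molecular formula: C13H17N3O4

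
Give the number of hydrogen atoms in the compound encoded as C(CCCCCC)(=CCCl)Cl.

16

Hydrogens are implicit in SMILES; fill each atom to its normal valence:
  6 × C: 2 H each → 12
  2 × Cl: no H
  1 × C: 3 H
  1 × C: 1 H
  1 × C: no H
  Total hydrogens = 16.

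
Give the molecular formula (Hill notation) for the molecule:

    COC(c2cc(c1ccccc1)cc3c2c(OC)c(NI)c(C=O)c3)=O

C20H16INO4

Heavy atoms from the SMILES: 20 C, 1 I, 1 N, 4 O.
Implicit hydrogens by atom environment:
  8 × C (aromatic): 1 H each → 8
  8 × C (aromatic): no H
  4 × O: no H
  2 × C: 3 H each → 6
  1 × C: 1 H
  1 × C: no H
  1 × I: no H
  1 × N: 1 H
  Total hydrogens = 16.
Molecular formula: C20H16INO4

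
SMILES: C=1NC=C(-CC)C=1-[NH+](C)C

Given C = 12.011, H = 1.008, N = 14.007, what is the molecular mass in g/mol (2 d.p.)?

Molecular formula: C8H15N2+.
M = 8×12.011 + 15×1.008 + 2×14.007 = 139.22 g/mol.

139.22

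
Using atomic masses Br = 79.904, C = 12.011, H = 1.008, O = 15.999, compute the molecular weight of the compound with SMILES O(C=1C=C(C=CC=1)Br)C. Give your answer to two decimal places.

187.04

Molecular formula: C7H7BrO.
M = 1×79.904 + 7×12.011 + 7×1.008 + 1×15.999 = 187.04 g/mol.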